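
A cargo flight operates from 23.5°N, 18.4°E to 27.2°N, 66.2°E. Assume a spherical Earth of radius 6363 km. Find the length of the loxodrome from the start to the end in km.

Δψ = ln[tan(π/4+φ₂/2)/tan(π/4+φ₁/2)] = +0.0715;  Δφ = +0.0646 rad,  Δλ = +0.8343 rad
q = Δφ/Δψ = 0.9035
d = R·√(Δφ² + q²Δλ²) = 6363·0.75651 = 4814 km

4814 km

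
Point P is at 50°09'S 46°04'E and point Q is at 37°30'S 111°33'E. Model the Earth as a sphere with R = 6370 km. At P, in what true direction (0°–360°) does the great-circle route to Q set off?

θ = atan2( sin Δλ·cos φ₂ ,  cos φ₁ sin φ₂ − sin φ₁ cos φ₂ cos Δλ )
  = atan2(+0.7218, -0.1373) = 100.77°

100.8°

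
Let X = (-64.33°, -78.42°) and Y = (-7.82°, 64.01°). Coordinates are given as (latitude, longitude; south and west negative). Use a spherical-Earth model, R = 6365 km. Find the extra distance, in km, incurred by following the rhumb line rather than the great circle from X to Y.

Great circle: cos σ = sin φ₁ sin φ₂ + cos φ₁ cos φ₂ cos Δλ,  σ = 1.7901 rad → d_gc = 11393.81 km
Rhumb line: Δψ = +1.3422, q = Δφ/Δψ = 0.7348, d_rh = R√(Δφ²+q²Δλ²) = 13213.28 km
Excess = 13213.28 − 11393.81 = 1819.47 ≈ 1819 km

1819 km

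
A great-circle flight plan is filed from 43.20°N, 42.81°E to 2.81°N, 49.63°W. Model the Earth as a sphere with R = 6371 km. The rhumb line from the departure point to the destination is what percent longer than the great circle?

2.4%

Great circle: σ = 1.5682 rad → d_gc = Rσ = 9991.2 km
Rhumb: Δφ = -0.7049, Δλ = -1.6134, Δψ = -0.7886, q = Δφ/Δψ = 0.8940 → d_rh = R√(Δφ²+q²Δλ²) = 10227.7 km
Excess = (10227.7 − 9991.2) / 9991.2 = 236.5 / 9991.2 = 2.37% ≈ 2.4%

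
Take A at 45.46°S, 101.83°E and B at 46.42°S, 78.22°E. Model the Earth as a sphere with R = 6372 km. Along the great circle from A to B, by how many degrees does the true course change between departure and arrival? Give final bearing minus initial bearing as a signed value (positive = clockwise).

Initial bearing θ₁ = atan2(sin Δλ cos φ₂, cos φ₁ sin φ₂ − sin φ₁ cos φ₂ cos Δλ) = 258.16°
Final bearing θ₂ = (initial bearing from the destination back to the start) + 180° = 275.24°
Δθ = θ₂ − θ₁ = +17.1°

+17.1°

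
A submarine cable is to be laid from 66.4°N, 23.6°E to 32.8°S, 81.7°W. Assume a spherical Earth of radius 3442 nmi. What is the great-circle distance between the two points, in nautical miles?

cos σ = sin φ₁ sin φ₂ + cos φ₁ cos φ₂ cos Δλ
      = sin(66.40°)sin(-32.80°) + cos(66.40°)cos(-32.80°)cos(-105.30°) = -0.5852
σ = 125.817° → d = Rσ = 3442·2.19592 = 7558 nmi

7558 nmi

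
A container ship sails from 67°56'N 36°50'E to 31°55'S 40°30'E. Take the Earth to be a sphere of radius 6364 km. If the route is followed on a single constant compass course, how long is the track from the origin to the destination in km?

Δψ = ln[tan(π/4+φ₂/2)/tan(π/4+φ₁/2)] = -2.2232;  Δφ = -1.7427 rad,  Δλ = +0.0640 rad
q = Δφ/Δψ = 0.7839
d = R·√(Δφ² + q²Δλ²) = 6364·1.74343 = 11095 km

11095 km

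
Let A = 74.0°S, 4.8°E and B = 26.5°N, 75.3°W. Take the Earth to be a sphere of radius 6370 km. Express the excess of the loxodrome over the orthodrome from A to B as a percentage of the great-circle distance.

2.7%

Great circle: σ = 1.9676 rad → d_gc = Rσ = 12533.8 km
Rhumb: Δφ = +1.7541, Δλ = -1.3980, Δψ = +2.4422, q = Δφ/Δψ = 0.7182 → d_rh = R√(Δφ²+q²Δλ²) = 12874.5 km
Excess = (12874.5 − 12533.8) / 12533.8 = 340.7 / 12533.8 = 2.72% ≈ 2.7%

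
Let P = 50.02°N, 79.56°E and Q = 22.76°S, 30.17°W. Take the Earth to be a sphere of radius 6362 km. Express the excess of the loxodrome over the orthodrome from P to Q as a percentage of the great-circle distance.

2.1%

Great circle: σ = 2.0903 rad → d_gc = Rσ = 13298.6 km
Rhumb: Δφ = -1.2703, Δλ = -1.9151, Δψ = -1.4193, q = Δφ/Δψ = 0.8950 → d_rh = R√(Δφ²+q²Δλ²) = 13572.5 km
Excess = (13572.5 − 13298.6) / 13298.6 = 273.9 / 13298.6 = 2.06% ≈ 2.1%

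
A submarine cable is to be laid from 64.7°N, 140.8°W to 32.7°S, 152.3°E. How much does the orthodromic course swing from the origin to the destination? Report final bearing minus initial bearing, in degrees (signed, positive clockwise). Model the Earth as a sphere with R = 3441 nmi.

-30.8°

At departure: θ₁ = atan2(sin Δλ cos φ₂, cos φ₁ sin φ₂ − sin φ₁ cos φ₂ cos Δλ) = 235.63°
At arrival: θ₂ = atan2(sin Δλ cos φ₁, −cos φ₂ sin φ₁ + sin φ₂ cos φ₁ cos Δλ) = 204.78°
Δθ = θ₂ − θ₁ = -30.8°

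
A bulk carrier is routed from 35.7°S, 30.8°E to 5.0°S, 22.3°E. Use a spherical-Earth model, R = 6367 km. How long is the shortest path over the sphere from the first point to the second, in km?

cos σ = sin φ₁ sin φ₂ + cos φ₁ cos φ₂ cos Δλ
      = sin(-35.70°)sin(-5.00°) + cos(-35.70°)cos(-5.00°)cos(-8.50°) = 0.8510
σ = 31.683° → d = Rσ = 6367·0.55297 = 3521 km

3521 km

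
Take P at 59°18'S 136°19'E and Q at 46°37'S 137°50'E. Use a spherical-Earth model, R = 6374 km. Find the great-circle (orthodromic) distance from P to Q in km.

1415 km

cos σ = sin φ₁ sin φ₂ + cos φ₁ cos φ₂ cos Δλ
      = sin(-59.30°)sin(-46.62°) + cos(-59.30°)cos(-46.62°)cos(1.52°) = 0.9755
σ = 12.715° → d = Rσ = 6374·0.22192 = 1415 km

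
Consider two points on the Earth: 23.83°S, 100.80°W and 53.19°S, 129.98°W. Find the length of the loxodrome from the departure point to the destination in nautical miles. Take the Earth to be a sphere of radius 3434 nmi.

2208 nmi

Δψ = ln[tan(π/4+φ₂/2)/tan(π/4+φ₁/2)] = -0.6719;  Δφ = -0.5124 rad,  Δλ = -0.5093 rad
q = Δφ/Δψ = 0.7626
d = R·√(Δφ² + q²Δλ²) = 3434·0.64300 = 2208 nmi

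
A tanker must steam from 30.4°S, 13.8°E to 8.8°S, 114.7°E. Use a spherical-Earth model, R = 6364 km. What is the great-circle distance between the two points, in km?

10530 km

Haversine: a = sin²(Δφ/2)+cos φ₁ cos φ₂ sin²(Δλ/2) = 0.54188;  σ = 2·atan2(√a,√(1−a))
σ = 94.805° → d = Rσ = 6364·1.65466 = 10530 km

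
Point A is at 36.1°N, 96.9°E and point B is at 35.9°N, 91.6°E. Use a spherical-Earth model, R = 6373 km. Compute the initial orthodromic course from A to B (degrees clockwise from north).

268.9°

θ = atan2( sin Δλ·cos φ₂ ,  cos φ₁ sin φ₂ − sin φ₁ cos φ₂ cos Δλ )
  = atan2(-0.0748, -0.0015) = 268.89°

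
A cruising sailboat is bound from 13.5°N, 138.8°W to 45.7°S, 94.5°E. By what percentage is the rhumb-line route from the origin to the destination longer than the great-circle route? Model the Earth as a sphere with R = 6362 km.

Great circle: σ = 2.1809 rad → d_gc = Rσ = 13874.7 km
Rhumb: Δφ = -1.0332, Δλ = -2.2113, Δψ = -1.1366, q = Δφ/Δψ = 0.9091 → d_rh = R√(Δφ²+q²Δλ²) = 14379.6 km
Excess = (14379.6 − 13874.7) / 13874.7 = 504.9 / 13874.7 = 3.64% ≈ 3.6%

3.6%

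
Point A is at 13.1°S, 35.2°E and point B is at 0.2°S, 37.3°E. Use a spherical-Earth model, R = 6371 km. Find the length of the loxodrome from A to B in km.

1453 km

Δψ = ln[tan(π/4+φ₂/2)/tan(π/4+φ₁/2)] = +0.2272;  Δφ = +0.2251 rad,  Δλ = +0.0367 rad
q = Δφ/Δψ = 0.9911
d = R·√(Δφ² + q²Δλ²) = 6371·0.22806 = 1453 km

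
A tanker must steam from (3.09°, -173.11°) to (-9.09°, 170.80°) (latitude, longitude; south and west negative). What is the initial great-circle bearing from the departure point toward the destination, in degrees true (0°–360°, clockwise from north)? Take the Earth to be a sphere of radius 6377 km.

232.6°

N = sin Δλ·cos φ₂ = -0.2737;  D = cos φ₁ sin φ₂ − sin φ₁ cos φ₂ cos Δλ = -0.2089
initial course = atan2(N, D) = 232.64°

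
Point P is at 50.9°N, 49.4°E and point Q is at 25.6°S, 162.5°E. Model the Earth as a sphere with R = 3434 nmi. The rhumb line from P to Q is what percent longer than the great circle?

Great circle: σ = 2.1633 rad → d_gc = Rσ = 7428.9 nmi
Rhumb: Δφ = -1.3352, Δλ = +1.9740, Δψ = -1.4978, q = Δφ/Δψ = 0.8914 → d_rh = R√(Δφ²+q²Δλ²) = 7585.2 nmi
Excess = (7585.2 − 7428.9) / 7428.9 = 156.3 / 7428.9 = 2.10% ≈ 2.1%

2.1%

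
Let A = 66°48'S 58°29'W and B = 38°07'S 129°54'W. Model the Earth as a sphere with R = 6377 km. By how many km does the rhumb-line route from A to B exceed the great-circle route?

Great circle: cos σ = sin φ₁ sin φ₂ + cos φ₁ cos φ₂ cos Δλ,  σ = 0.8418 rad → d_gc = 5368.2 km
Rhumb line: Δψ = +0.8629, q = Δφ/Δψ = 0.5802, d_rh = R√(Δφ²+q²Δλ²) = 5608.9 km
Excess = 5608.9 − 5368.2 = 240.7 ≈ 241 km

241 km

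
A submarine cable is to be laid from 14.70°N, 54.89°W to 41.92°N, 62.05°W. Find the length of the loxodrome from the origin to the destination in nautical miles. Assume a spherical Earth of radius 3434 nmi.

Δψ = ln[tan(π/4+φ₂/2)/tan(π/4+φ₁/2)] = +0.5479;  Δφ = +0.4751 rad,  Δλ = -0.1250 rad
q = Δφ/Δψ = 0.8671
d = R·√(Δφ² + q²Δλ²) = 3434·0.48728 = 1673 nmi

1673 nmi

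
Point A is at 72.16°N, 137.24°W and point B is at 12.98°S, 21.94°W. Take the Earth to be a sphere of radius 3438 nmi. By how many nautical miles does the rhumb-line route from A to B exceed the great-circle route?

510 nmi

Great circle: cos σ = sin φ₁ sin φ₂ + cos φ₁ cos φ₂ cos Δλ,  σ = 1.9192 rad → d_gc = 6598.2 nmi
Rhumb line: Δψ = -2.0803, q = Δφ/Δψ = 0.7143, d_rh = R√(Δφ²+q²Δλ²) = 7107.9 nmi
Excess = 7107.9 − 6598.2 = 509.7 ≈ 510 nmi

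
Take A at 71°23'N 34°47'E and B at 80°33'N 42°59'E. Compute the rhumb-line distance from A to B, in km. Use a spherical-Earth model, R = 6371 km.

Rhumb course C = atan2(Δλ, Δψ) with Δψ = ln[tan(π/4+φ₂/2)/tan(π/4+φ₁/2)] = +0.6846, Δλ = +0.1431 → C = 11.81°
d = R·|Δφ| / |cos C| = 6371·0.15999 / 0.97884 = 1041 km

1041 km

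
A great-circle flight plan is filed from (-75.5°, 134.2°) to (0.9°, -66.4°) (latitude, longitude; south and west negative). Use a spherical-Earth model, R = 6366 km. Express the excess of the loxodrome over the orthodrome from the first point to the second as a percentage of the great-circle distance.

22.2%

Great circle: σ = 1.8230 rad → d_gc = Rσ = 11605.3 km
Rhumb: Δφ = +1.3334, Δλ = +2.7821, Δψ = +2.0776, q = Δφ/Δψ = 0.6418 → d_rh = R√(Δφ²+q²Δλ²) = 14186.8 km
Excess = (14186.8 − 11605.3) / 11605.3 = 2581.5 / 11605.3 = 22.24% ≈ 22.2%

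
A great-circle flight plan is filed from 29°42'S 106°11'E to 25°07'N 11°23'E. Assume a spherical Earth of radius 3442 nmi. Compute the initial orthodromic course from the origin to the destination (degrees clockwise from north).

290.2°

N = sin Δλ·cos φ₂ = -0.9023;  D = cos φ₁ sin φ₂ − sin φ₁ cos φ₂ cos Δλ = +0.3312
initial course = atan2(N, D) = 290.15°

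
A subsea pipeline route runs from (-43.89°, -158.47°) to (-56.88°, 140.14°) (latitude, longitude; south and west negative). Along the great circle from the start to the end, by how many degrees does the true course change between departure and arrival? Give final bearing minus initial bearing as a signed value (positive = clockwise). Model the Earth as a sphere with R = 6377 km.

At departure: θ₁ = atan2(sin Δλ cos φ₂, cos φ₁ sin φ₂ − sin φ₁ cos φ₂ cos Δλ) = 228.65°
At arrival: θ₂ = atan2(sin Δλ cos φ₁, −cos φ₂ sin φ₁ + sin φ₂ cos φ₁ cos Δλ) = 278.08°
Δθ = θ₂ − θ₁ = +49.4°

+49.4°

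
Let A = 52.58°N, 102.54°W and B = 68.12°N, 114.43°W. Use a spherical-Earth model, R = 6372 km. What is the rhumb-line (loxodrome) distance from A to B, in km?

1843 km

Δψ = ln[tan(π/4+φ₂/2)/tan(π/4+φ₁/2)] = +0.5608;  Δφ = +0.2712 rad,  Δλ = -0.2075 rad
q = Δφ/Δψ = 0.4836
d = R·√(Δφ² + q²Δλ²) = 6372·0.28920 = 1843 km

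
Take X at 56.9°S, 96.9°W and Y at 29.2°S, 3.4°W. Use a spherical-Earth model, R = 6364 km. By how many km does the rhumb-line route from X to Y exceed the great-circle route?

478 km

Great circle: cos σ = sin φ₁ sin φ₂ + cos φ₁ cos φ₂ cos Δλ,  σ = 1.1814 rad → d_gc = 7518.7 km
Rhumb line: Δψ = +0.6802, q = Δφ/Δψ = 0.7107, d_rh = R√(Δφ²+q²Δλ²) = 7996.7 km
Excess = 7996.7 − 7518.7 = 478.0 ≈ 478 km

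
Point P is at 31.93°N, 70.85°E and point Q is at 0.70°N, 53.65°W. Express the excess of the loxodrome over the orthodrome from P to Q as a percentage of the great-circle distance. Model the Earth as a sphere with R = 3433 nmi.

Great circle: σ = 2.0649 rad → d_gc = Rσ = 7088.7 nmi
Rhumb: Δφ = -0.5451, Δλ = -2.1729, Δψ = -0.5764, q = Δφ/Δψ = 0.9457 → d_rh = R√(Δφ²+q²Δλ²) = 7298.4 nmi
Excess = (7298.4 − 7088.7) / 7088.7 = 209.7 / 7088.7 = 2.96% ≈ 3.0%

3.0%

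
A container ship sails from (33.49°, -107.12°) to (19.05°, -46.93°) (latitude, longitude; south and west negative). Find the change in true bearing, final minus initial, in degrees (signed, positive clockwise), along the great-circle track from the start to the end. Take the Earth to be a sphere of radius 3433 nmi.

+29.0°

Initial bearing θ₁ = atan2(sin Δλ cos φ₂, cos φ₁ sin φ₂ − sin φ₁ cos φ₂ cos Δλ) = 89.10°
Final bearing θ₂ = (initial bearing from the destination back to the start) + 180° = 118.09°
Δθ = θ₂ − θ₁ = +29.0°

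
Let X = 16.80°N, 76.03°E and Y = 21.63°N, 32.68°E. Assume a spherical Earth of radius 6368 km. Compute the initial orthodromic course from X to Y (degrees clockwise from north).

283.9°

θ = atan2( sin Δλ·cos φ₂ ,  cos φ₁ sin φ₂ − sin φ₁ cos φ₂ cos Δλ )
  = atan2(-0.6381, +0.1575) = 283.86°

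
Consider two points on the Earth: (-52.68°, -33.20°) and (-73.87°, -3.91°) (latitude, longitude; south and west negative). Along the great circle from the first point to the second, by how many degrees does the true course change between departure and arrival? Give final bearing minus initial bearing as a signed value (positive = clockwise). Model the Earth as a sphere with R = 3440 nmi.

At departure: θ₁ = atan2(sin Δλ cos φ₂, cos φ₁ sin φ₂ − sin φ₁ cos φ₂ cos Δλ) = 160.77°
At arrival: θ₂ = atan2(sin Δλ cos φ₁, −cos φ₂ sin φ₁ + sin φ₂ cos φ₁ cos Δλ) = 134.06°
Δθ = θ₂ − θ₁ = -26.7°

-26.7°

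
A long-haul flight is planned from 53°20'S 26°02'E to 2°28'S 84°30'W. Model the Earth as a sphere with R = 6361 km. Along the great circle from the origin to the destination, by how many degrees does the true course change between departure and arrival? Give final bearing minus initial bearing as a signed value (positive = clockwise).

+73.5°

At departure: θ₁ = atan2(sin Δλ cos φ₂, cos φ₁ sin φ₂ − sin φ₁ cos φ₂ cos Δλ) = 251.85°
At arrival: θ₂ = atan2(sin Δλ cos φ₁, −cos φ₂ sin φ₁ + sin φ₂ cos φ₁ cos Δλ) = 325.39°
Δθ = θ₂ − θ₁ = +73.5°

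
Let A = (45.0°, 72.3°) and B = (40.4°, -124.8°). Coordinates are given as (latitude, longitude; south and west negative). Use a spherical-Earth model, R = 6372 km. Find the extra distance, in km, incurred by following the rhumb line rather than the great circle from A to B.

Great circle: cos σ = sin φ₁ sin φ₂ + cos φ₁ cos φ₂ cos Δλ,  σ = 1.6272 rad → d_gc = 10368.6 km
Rhumb line: Δψ = -0.1093, q = Δφ/Δψ = 0.7344, d_rh = R√(Δφ²+q²Δλ²) = 13314.2 km
Excess = 13314.2 − 10368.6 = 2945.6 ≈ 2946 km

2946 km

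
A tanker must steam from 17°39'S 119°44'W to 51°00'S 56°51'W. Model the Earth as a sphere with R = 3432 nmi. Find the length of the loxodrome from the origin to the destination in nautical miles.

3624 nmi

Δψ = ln[tan(π/4+φ₂/2)/tan(π/4+φ₁/2)] = -0.7251;  Δφ = -0.5821 rad,  Δλ = +1.0975 rad
q = Δφ/Δψ = 0.8028
d = R·√(Δφ² + q²Δλ²) = 3432·1.05596 = 3624 nmi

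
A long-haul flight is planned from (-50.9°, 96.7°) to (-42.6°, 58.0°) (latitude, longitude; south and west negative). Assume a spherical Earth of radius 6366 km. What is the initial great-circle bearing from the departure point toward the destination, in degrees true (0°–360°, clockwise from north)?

272.4°

θ = atan2( sin Δλ·cos φ₂ ,  cos φ₁ sin φ₂ − sin φ₁ cos φ₂ cos Δλ )
  = atan2(-0.4602, +0.0189) = 272.36°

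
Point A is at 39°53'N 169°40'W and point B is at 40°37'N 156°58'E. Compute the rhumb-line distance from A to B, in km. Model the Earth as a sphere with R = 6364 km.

2830 km

Δψ = ln[tan(π/4+φ₂/2)/tan(π/4+φ₁/2)] = +0.0168;  Δφ = +0.0128 rad,  Δλ = -0.5824 rad
q = Δφ/Δψ = 0.7632
d = R·√(Δφ² + q²Δλ²) = 6364·0.44465 = 2830 km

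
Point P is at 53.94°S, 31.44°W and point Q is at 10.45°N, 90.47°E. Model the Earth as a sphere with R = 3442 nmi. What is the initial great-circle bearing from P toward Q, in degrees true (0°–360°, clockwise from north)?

θ = atan2( sin Δλ·cos φ₂ ,  cos φ₁ sin φ₂ − sin φ₁ cos φ₂ cos Δλ )
  = atan2(+0.8348, -0.3135) = 110.58°

110.6°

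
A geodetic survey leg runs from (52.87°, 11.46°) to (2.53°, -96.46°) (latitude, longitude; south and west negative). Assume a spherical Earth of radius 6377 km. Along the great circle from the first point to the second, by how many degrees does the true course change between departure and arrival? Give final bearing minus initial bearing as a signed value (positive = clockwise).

At departure: θ₁ = atan2(sin Δλ cos φ₂, cos φ₁ sin φ₂ − sin φ₁ cos φ₂ cos Δλ) = 285.95°
At arrival: θ₂ = atan2(sin Δλ cos φ₁, −cos φ₂ sin φ₁ + sin φ₂ cos φ₁ cos Δλ) = 215.52°
Δθ = θ₂ − θ₁ = -70.4°

-70.4°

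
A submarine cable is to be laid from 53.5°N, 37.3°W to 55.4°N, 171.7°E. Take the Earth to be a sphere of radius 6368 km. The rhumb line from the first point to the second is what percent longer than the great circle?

Great circle: σ = 1.1958 rad → d_gc = Rσ = 7614.9 km
Rhumb: Δφ = +0.0332, Δλ = -2.6354, Δψ = +0.0570, q = Δφ/Δψ = 0.5813 → d_rh = R√(Δφ²+q²Δλ²) = 9757.7 km
Excess = (9757.7 − 7614.9) / 7614.9 = 2142.8 / 7614.9 = 28.14% ≈ 28.1%

28.1%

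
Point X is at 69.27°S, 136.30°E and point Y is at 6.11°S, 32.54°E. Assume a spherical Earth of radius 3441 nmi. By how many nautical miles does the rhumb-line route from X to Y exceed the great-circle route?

395 nmi

Great circle: cos σ = sin φ₁ sin φ₂ + cos φ₁ cos φ₂ cos Δλ,  σ = 1.5550 rad → d_gc = 5350.6 nmi
Rhumb line: Δψ = +1.5920, q = Δφ/Δψ = 0.6924, d_rh = R√(Δφ²+q²Δλ²) = 5745.2 nmi
Excess = 5745.2 − 5350.6 = 394.6 ≈ 395 nmi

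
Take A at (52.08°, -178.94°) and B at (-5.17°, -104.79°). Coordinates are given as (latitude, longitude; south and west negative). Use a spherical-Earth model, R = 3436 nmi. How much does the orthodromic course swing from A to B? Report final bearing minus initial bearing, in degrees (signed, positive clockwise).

Initial bearing θ₁ = atan2(sin Δλ cos φ₂, cos φ₁ sin φ₂ − sin φ₁ cos φ₂ cos Δλ) = 105.74°
Final bearing θ₂ = (initial bearing from the destination back to the start) + 180° = 143.56°
Δθ = θ₂ − θ₁ = +37.8°

+37.8°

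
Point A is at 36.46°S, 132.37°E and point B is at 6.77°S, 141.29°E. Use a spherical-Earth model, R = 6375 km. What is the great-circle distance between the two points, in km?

Haversine: a = sin²(Δφ/2)+cos φ₁ cos φ₂ sin²(Δλ/2) = 0.07047;  σ = 2·atan2(√a,√(1−a))
σ = 30.789° → d = Rσ = 6375·0.53737 = 3426 km

3426 km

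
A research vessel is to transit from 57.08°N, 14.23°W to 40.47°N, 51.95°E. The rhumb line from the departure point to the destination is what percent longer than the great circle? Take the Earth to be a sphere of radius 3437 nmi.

Great circle: σ = 0.7787 rad → d_gc = Rσ = 2676.5 nmi
Rhumb: Δφ = -0.2899, Δλ = +1.1551, Δψ = -0.4456, q = Δφ/Δψ = 0.6506 → d_rh = R√(Δφ²+q²Δλ²) = 2768.4 nmi
Excess = (2768.4 − 2676.5) / 2676.5 = 91.9 / 2676.5 = 3.43% ≈ 3.4%

3.4%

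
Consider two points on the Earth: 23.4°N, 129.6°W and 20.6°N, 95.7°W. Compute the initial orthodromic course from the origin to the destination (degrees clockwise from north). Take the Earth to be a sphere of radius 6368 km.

N = sin Δλ·cos φ₂ = +0.5221;  D = cos φ₁ sin φ₂ − sin φ₁ cos φ₂ cos Δλ = +0.0143
initial course = atan2(N, D) = 88.43°

88.4°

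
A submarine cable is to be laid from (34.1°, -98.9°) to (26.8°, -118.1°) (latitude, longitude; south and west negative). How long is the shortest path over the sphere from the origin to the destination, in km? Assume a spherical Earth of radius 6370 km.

Haversine: a = sin²(Δφ/2)+cos φ₁ cos φ₂ sin²(Δλ/2) = 0.02461;  σ = 2·atan2(√a,√(1−a))
σ = 18.051° → d = Rσ = 6370·0.31505 = 2007 km

2007 km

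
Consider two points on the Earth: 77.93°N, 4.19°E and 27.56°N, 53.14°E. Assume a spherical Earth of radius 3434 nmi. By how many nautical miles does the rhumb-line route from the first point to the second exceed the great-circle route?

67 nmi

Great circle: cos σ = sin φ₁ sin φ₂ + cos φ₁ cos φ₂ cos Δλ,  σ = 0.9592 rad → d_gc = 3293.8 nmi
Rhumb line: Δψ = -1.7462, q = Δφ/Δψ = 0.5034, d_rh = R√(Δφ²+q²Δλ²) = 3360.8 nmi
Excess = 3360.8 − 3293.8 = 67.0 ≈ 67 nmi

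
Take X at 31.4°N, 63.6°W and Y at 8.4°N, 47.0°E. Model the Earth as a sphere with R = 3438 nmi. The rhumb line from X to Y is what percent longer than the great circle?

2.8%

Great circle: σ = 1.7936 rad → d_gc = Rσ = 6166.5 nmi
Rhumb: Δφ = -0.4014, Δλ = +1.9303, Δψ = -0.4306, q = Δφ/Δψ = 0.9323 → d_rh = R√(Δφ²+q²Δλ²) = 6339.1 nmi
Excess = (6339.1 − 6166.5) / 6166.5 = 172.6 / 6166.5 = 2.80% ≈ 2.8%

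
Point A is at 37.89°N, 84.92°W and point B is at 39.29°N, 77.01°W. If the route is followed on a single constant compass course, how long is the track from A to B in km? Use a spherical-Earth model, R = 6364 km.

704 km

Δψ = ln[tan(π/4+φ₂/2)/tan(π/4+φ₁/2)] = +0.0313;  Δφ = +0.0244 rad,  Δλ = +0.1381 rad
q = Δφ/Δψ = 0.7816
d = R·√(Δφ² + q²Δλ²) = 6364·0.11063 = 704 km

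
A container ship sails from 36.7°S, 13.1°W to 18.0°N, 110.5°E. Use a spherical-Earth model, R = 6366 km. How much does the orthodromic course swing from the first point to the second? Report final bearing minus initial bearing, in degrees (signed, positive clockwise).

-37.7°

Initial bearing θ₁ = atan2(sin Δλ cos φ₂, cos φ₁ sin φ₂ − sin φ₁ cos φ₂ cos Δλ) = 94.82°
Final bearing θ₂ = (initial bearing from the destination back to the start) + 180° = 57.15°
Δθ = θ₂ − θ₁ = -37.7°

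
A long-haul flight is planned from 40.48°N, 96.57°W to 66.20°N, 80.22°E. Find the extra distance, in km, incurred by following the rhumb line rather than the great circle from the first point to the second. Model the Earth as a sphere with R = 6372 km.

Great circle: cos σ = sin φ₁ sin φ₂ + cos φ₁ cos φ₂ cos Δλ,  σ = 1.2792 rad → d_gc = 8150.9 km
Rhumb line: Δψ = +0.7833, q = Δφ/Δψ = 0.5731, d_rh = R√(Δφ²+q²Δλ²) = 11625.3 km
Excess = 11625.3 − 8150.9 = 3474.4 ≈ 3474 km

3474 km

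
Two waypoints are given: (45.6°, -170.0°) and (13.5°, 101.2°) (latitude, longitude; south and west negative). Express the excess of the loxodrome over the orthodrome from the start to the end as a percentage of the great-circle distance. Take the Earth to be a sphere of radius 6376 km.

3.2%

Great circle: σ = 1.3888 rad → d_gc = Rσ = 8854.7 km
Rhumb: Δφ = -0.5603, Δλ = -1.5499, Δψ = -0.6584, q = Δφ/Δψ = 0.8509 → d_rh = R√(Δφ²+q²Δλ²) = 9135.7 km
Excess = (9135.7 − 8854.7) / 8854.7 = 281.0 / 8854.7 = 3.17% ≈ 3.2%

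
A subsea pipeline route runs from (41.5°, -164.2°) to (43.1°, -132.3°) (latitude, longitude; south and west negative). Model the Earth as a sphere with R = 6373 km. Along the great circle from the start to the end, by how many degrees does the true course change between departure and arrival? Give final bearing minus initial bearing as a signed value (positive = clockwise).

Initial bearing θ₁ = atan2(sin Δλ cos φ₂, cos φ₁ sin φ₂ − sin φ₁ cos φ₂ cos Δλ) = 75.33°
Final bearing θ₂ = (initial bearing from the destination back to the start) + 180° = 97.11°
Δθ = θ₂ − θ₁ = +21.8°

+21.8°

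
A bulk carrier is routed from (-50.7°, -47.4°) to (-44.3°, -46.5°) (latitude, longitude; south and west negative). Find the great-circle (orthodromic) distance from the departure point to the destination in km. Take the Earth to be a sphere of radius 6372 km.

cos σ = sin φ₁ sin φ₂ + cos φ₁ cos φ₂ cos Δλ
      = sin(-50.70°)sin(-44.30°) + cos(-50.70°)cos(-44.30°)cos(0.90°) = 0.9937
σ = 6.429° → d = Rσ = 6372·0.11220 = 715 km

715 km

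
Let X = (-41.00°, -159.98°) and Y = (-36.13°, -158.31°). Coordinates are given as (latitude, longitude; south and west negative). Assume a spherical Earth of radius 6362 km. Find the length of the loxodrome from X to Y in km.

560 km

Rhumb course C = atan2(Δλ, Δψ) with Δψ = ln[tan(π/4+φ₂/2)/tan(π/4+φ₁/2)] = +0.1088, Δλ = +0.0291 → C = 15.00°
d = R·|Δφ| / |cos C| = 6362·0.08500 / 0.96593 = 560 km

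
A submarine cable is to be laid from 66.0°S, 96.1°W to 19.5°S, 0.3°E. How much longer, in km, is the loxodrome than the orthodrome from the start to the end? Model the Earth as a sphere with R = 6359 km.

Great circle: cos σ = sin φ₁ sin φ₂ + cos φ₁ cos φ₂ cos Δλ,  σ = 1.3055 rad → d_gc = 8301.6 km
Rhumb line: Δψ = +1.2014, q = Δφ/Δψ = 0.6755, d_rh = R√(Δφ²+q²Δλ²) = 8880.7 km
Excess = 8880.7 − 8301.6 = 579.1 ≈ 579 km

579 km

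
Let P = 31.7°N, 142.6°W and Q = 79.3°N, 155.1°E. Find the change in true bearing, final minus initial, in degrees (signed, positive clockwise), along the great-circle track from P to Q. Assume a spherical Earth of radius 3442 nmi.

At departure: θ₁ = atan2(sin Δλ cos φ₂, cos φ₁ sin φ₂ − sin φ₁ cos φ₂ cos Δλ) = 348.25°
At arrival: θ₂ = atan2(sin Δλ cos φ₁, −cos φ₂ sin φ₁ + sin φ₂ cos φ₁ cos Δλ) = 291.13°
Δθ = θ₂ − θ₁ = -57.1°

-57.1°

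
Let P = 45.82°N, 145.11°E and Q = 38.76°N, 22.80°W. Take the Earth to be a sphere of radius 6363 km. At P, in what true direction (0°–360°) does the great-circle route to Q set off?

N = sin Δλ·cos φ₂ = -0.1633;  D = cos φ₁ sin φ₂ − sin φ₁ cos φ₂ cos Δλ = +0.9831
initial course = atan2(N, D) = 350.57°

350.6°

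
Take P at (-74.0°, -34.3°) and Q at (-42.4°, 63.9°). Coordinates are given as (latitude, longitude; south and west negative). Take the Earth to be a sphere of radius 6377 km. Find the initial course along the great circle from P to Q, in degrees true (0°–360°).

N = sin Δλ·cos φ₂ = +0.7309;  D = cos φ₁ sin φ₂ − sin φ₁ cos φ₂ cos Δλ = -0.2871
initial course = atan2(N, D) = 111.45°

111.4°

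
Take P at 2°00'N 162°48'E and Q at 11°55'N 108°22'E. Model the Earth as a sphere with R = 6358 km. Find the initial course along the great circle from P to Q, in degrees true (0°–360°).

283.2°

N = sin Δλ·cos φ₂ = -0.7959;  D = cos φ₁ sin φ₂ − sin φ₁ cos φ₂ cos Δλ = +0.1865
initial course = atan2(N, D) = 283.19°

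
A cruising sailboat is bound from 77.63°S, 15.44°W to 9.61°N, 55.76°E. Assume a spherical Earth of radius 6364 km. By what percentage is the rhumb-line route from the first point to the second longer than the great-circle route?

3.0%

Great circle: σ = 1.6659 rad → d_gc = Rσ = 10602.0 km
Rhumb: Δφ = +1.5226, Δλ = +1.2427, Δψ = +2.3907, q = Δφ/Δψ = 0.6369 → d_rh = R√(Δφ²+q²Δλ²) = 10920.8 km
Excess = (10920.8 − 10602.0) / 10602.0 = 318.8 / 10602.0 = 3.01% ≈ 3.0%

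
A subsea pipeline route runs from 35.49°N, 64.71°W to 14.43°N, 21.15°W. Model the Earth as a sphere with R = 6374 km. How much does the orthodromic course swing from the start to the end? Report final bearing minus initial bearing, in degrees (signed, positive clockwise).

Initial bearing θ₁ = atan2(sin Δλ cos φ₂, cos φ₁ sin φ₂ − sin φ₁ cos φ₂ cos Δλ) = 107.04°
Final bearing θ₂ = (initial bearing from the destination back to the start) + 180° = 126.50°
Δθ = θ₂ − θ₁ = +19.5°

+19.5°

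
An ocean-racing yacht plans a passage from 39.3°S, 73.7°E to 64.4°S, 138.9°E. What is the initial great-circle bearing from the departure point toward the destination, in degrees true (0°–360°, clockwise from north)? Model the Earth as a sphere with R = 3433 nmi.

N = sin Δλ·cos φ₂ = +0.3922;  D = cos φ₁ sin φ₂ − sin φ₁ cos φ₂ cos Δλ = -0.5831
initial course = atan2(N, D) = 146.07°

146.1°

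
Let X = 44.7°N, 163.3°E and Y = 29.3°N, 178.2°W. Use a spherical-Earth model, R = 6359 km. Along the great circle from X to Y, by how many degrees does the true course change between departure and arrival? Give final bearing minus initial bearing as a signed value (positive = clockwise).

At departure: θ₁ = atan2(sin Δλ cos φ₂, cos φ₁ sin φ₂ − sin φ₁ cos φ₂ cos Δλ) = 130.20°
At arrival: θ₂ = atan2(sin Δλ cos φ₁, −cos φ₂ sin φ₁ + sin φ₂ cos φ₁ cos Δλ) = 141.50°
Δθ = θ₂ − θ₁ = +11.3°

+11.3°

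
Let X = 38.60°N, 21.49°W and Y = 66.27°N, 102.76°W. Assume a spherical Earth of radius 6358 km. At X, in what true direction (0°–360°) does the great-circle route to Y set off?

329.6°

N = sin Δλ·cos φ₂ = -0.3978;  D = cos φ₁ sin φ₂ − sin φ₁ cos φ₂ cos Δλ = +0.6773
initial course = atan2(N, D) = 329.58°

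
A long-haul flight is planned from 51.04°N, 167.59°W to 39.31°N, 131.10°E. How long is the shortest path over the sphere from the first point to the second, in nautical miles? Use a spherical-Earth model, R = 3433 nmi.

cos σ = sin φ₁ sin φ₂ + cos φ₁ cos φ₂ cos Δλ
      = sin(51.04°)sin(39.31°) + cos(51.04°)cos(39.31°)cos(-61.31°) = 0.7262
σ = 43.434° → d = Rσ = 3433·0.75806 = 2602 nmi

2602 nmi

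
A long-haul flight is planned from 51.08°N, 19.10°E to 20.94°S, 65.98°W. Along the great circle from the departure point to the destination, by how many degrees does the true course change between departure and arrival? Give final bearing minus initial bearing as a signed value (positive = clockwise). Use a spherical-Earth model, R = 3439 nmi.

-32.9°

At departure: θ₁ = atan2(sin Δλ cos φ₂, cos φ₁ sin φ₂ − sin φ₁ cos φ₂ cos Δλ) = 252.87°
At arrival: θ₂ = atan2(sin Δλ cos φ₁, −cos φ₂ sin φ₁ + sin φ₂ cos φ₁ cos Δλ) = 220.00°
Δθ = θ₂ − θ₁ = -32.9°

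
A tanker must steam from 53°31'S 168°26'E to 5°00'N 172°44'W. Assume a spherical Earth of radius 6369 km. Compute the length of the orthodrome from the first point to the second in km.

cos σ = sin φ₁ sin φ₂ + cos φ₁ cos φ₂ cos Δλ
      = sin(-53.52°)sin(5.00°) + cos(-53.52°)cos(5.00°)cos(18.83°) = 0.4905
σ = 60.624° → d = Rσ = 6369·1.05809 = 6739 km

6739 km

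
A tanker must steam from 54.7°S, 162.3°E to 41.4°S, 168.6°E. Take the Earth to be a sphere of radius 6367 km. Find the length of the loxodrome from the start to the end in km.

1549 km

Δψ = ln[tan(π/4+φ₂/2)/tan(π/4+φ₁/2)] = +0.3500;  Δφ = +0.2321 rad,  Δλ = +0.1100 rad
q = Δφ/Δψ = 0.6632
d = R·√(Δφ² + q²Δλ²) = 6367·0.24331 = 1549 km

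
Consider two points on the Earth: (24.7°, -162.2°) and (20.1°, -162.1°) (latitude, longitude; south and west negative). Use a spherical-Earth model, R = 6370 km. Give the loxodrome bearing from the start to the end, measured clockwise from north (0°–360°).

178.8°

Δψ = ln[tan(π/4+φ₂/2)/tan(π/4+φ₁/2)] = -0.0869
Δλ = +0.0017 rad (taken the short way round)
course = atan2(Δλ, Δψ) = 178.85°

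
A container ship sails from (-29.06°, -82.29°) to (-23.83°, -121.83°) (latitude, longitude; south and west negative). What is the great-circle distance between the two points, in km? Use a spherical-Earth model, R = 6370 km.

3960 km

Haversine: a = sin²(Δφ/2)+cos φ₁ cos φ₂ sin²(Δλ/2) = 0.09356;  σ = 2·atan2(√a,√(1−a))
σ = 35.622° → d = Rσ = 6370·0.62173 = 3960 km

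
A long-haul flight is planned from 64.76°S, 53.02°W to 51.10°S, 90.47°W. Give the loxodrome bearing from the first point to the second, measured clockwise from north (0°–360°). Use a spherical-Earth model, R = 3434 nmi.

Δψ = ln[tan(π/4+φ₂/2)/tan(π/4+φ₁/2)] = +0.4557
Δλ = -0.6536 rad (taken the short way round)
course = atan2(Δλ, Δψ) = 304.88°

304.9°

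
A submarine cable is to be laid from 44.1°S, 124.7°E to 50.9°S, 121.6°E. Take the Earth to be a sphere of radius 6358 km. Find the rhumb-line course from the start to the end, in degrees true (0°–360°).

197.1°

Δψ = ln[tan(π/4+φ₂/2)/tan(π/4+φ₁/2)] = -0.1760
Δλ = -0.0541 rad (taken the short way round)
course = atan2(Δλ, Δψ) = 197.09°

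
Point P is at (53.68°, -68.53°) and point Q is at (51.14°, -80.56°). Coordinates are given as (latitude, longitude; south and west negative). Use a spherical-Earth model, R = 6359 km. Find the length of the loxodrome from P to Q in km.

862 km

Rhumb course C = atan2(Δλ, Δψ) with Δψ = ln[tan(π/4+φ₂/2)/tan(π/4+φ₁/2)] = -0.0727, Δλ = -0.2100 → C = 250.90°
d = R·|Δφ| / |cos C| = 6359·0.04433 / 0.32719 = 862 km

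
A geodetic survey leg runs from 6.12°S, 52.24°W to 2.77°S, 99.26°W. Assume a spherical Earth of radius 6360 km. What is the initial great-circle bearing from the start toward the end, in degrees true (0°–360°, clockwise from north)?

271.9°

N = sin Δλ·cos φ₂ = -0.7307;  D = cos φ₁ sin φ₂ − sin φ₁ cos φ₂ cos Δλ = +0.0245
initial course = atan2(N, D) = 271.92°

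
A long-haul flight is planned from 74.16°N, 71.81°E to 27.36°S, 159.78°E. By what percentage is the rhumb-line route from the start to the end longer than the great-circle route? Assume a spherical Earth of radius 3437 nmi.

Great circle: σ = 2.0192 rad → d_gc = Rσ = 6940.0 nmi
Rhumb: Δφ = -1.7719, Δλ = +1.5354, Δψ = -2.4692, q = Δφ/Δψ = 0.7176 → d_rh = R√(Δφ²+q²Δλ²) = 7171.2 nmi
Excess = (7171.2 − 6940.0) / 6940.0 = 231.2 / 6940.0 = 3.33% ≈ 3.3%

3.3%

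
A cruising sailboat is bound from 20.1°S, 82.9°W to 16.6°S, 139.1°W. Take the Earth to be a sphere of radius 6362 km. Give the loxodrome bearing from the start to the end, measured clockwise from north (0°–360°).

Meridional parts: M(φ₁)=-0.3582, M(φ₂)=-0.2939 → ΔM = +0.0644;  Δλ = -0.9809 rad
tan C = Δλ / ΔM = -15.2378 → C = 273.75°

273.8°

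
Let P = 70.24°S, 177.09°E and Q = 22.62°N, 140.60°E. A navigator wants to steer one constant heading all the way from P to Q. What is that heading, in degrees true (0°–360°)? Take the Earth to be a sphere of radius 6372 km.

343.5°

Δψ = ln[tan(π/4+φ₂/2)/tan(π/4+φ₁/2)] = +2.1532
Δλ = -0.6369 rad (taken the short way round)
course = atan2(Δλ, Δψ) = 343.52°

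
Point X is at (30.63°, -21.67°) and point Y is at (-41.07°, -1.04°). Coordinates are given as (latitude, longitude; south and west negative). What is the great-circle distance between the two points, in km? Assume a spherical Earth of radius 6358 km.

8233 km

cos σ = sin φ₁ sin φ₂ + cos φ₁ cos φ₂ cos Δλ
      = sin(30.63°)sin(-41.07°) + cos(30.63°)cos(-41.07°)cos(20.63°) = 0.2724
σ = 74.193° → d = Rσ = 6358·1.29492 = 8233 km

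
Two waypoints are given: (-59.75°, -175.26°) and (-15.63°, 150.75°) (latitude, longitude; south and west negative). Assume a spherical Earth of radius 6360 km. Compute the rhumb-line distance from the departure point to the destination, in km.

Δψ = ln[tan(π/4+φ₂/2)/tan(π/4+φ₁/2)] = +1.0320;  Δφ = +0.7700 rad,  Δλ = -0.5932 rad
q = Δφ/Δψ = 0.7461
d = R·√(Δφ² + q²Δλ²) = 6360·0.88820 = 5649 km

5649 km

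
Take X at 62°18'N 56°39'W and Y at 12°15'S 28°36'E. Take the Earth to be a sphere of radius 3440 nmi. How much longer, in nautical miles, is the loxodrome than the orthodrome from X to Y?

Great circle: cos σ = sin φ₁ sin φ₂ + cos φ₁ cos φ₂ cos Δλ,  σ = 1.7216 rad → d_gc = 5922.34 nmi
Rhumb line: Δψ = -1.6156, q = Δφ/Δψ = 0.8053, d_rh = R√(Δφ²+q²Δλ²) = 6084.81 nmi
Excess = 6084.81 − 5922.34 = 162.47 ≈ 162 nmi

162 nmi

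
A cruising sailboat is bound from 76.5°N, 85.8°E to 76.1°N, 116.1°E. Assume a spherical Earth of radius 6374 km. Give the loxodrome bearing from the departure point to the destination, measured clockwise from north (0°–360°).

Δψ = ln[tan(π/4+φ₂/2)/tan(π/4+φ₁/2)] = -0.0295
Δλ = +0.5288 rad (taken the short way round)
course = atan2(Δλ, Δψ) = 93.19°

93.2°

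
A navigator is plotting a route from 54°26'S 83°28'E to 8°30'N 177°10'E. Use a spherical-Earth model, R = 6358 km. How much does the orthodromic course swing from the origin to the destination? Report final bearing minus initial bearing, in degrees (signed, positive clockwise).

-52.0°

At departure: θ₁ = atan2(sin Δλ cos φ₂, cos φ₁ sin φ₂ − sin φ₁ cos φ₂ cos Δλ) = 88.02°
At arrival: θ₂ = atan2(sin Δλ cos φ₁, −cos φ₂ sin φ₁ + sin φ₂ cos φ₁ cos Δλ) = 36.00°
Δθ = θ₂ − θ₁ = -52.0°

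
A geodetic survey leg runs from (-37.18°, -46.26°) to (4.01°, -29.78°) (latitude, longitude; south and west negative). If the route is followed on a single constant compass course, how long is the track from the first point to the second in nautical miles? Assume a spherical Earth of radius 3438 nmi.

2638 nmi

Rhumb course C = atan2(Δλ, Δψ) with Δψ = ln[tan(π/4+φ₂/2)/tan(π/4+φ₁/2)] = +0.7700, Δλ = +0.2876 → C = 20.48°
d = R·|Δφ| / |cos C| = 3438·0.71890 / 0.93677 = 2638 nmi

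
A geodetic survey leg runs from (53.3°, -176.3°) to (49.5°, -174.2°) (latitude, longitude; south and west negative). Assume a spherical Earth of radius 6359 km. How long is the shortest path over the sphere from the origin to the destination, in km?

cos σ = sin φ₁ sin φ₂ + cos φ₁ cos φ₂ cos Δλ
      = sin(53.30°)sin(49.50°) + cos(53.30°)cos(49.50°)cos(2.10°) = 0.9975
σ = 4.019° → d = Rσ = 6359·0.07015 = 446 km

446 km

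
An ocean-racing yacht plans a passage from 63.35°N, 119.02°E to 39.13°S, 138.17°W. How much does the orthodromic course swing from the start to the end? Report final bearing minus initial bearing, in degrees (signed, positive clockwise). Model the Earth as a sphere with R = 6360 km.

At departure: θ₁ = atan2(sin Δλ cos φ₂, cos φ₁ sin φ₂ − sin φ₁ cos φ₂ cos Δλ) = 99.70°
At arrival: θ₂ = atan2(sin Δλ cos φ₁, −cos φ₂ sin φ₁ + sin φ₂ cos φ₁ cos Δλ) = 145.25°
Δθ = θ₂ − θ₁ = +45.5°

+45.5°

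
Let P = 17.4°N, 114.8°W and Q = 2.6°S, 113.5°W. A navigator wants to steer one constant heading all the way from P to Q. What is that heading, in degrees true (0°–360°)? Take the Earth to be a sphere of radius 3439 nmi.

Δψ = ln[tan(π/4+φ₂/2)/tan(π/4+φ₁/2)] = -0.3539
Δλ = +0.0227 rad (taken the short way round)
course = atan2(Δλ, Δψ) = 176.33°

176.3°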